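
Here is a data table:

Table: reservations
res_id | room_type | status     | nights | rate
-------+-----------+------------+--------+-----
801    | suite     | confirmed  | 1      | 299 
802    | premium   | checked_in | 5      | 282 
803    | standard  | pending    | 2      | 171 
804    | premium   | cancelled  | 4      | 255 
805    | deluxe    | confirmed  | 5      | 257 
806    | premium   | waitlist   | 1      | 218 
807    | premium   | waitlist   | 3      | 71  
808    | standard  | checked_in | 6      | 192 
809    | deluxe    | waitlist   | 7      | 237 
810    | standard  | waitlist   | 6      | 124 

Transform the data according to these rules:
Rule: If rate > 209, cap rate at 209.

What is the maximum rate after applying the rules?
209

Step 1: Original maximum rate = 299
Step 2: Apply cap at 209
Step 3: 6 records had rate > 209 and were capped
Step 4: Maximum after transformation = 209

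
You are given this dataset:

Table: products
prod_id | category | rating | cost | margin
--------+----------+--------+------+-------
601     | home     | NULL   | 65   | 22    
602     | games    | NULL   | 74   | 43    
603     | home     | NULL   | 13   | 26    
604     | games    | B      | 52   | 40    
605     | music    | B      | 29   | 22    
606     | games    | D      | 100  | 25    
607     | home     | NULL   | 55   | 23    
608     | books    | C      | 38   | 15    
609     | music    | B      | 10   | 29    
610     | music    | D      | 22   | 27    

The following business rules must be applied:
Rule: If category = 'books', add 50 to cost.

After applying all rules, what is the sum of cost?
508

Step 1: Count records where category = 'books': 1
Step 2: Total bonus added: 1 × 50 = 50
Step 3: Original sum of cost: 458
Step 4: Final sum = 458 + 50 = 508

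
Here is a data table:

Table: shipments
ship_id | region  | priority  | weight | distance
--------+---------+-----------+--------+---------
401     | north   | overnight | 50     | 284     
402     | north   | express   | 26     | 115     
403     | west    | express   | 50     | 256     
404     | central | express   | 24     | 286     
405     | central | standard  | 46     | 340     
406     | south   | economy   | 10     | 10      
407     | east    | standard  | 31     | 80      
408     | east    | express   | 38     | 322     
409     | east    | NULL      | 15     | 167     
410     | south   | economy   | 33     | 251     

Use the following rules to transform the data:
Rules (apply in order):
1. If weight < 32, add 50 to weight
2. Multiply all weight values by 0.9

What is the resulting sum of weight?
515.7

Step 1: Apply Rule 1 - Add 50 to records with weight < 32
  - 5 records affected: 106 + (5 × 50) = 356
  - Unaffected records: 217
  - Sum after Rule 1: 573
Step 2: Apply Rule 2 - Multiply all by 0.9
  - 573 × 0.9 = 515.7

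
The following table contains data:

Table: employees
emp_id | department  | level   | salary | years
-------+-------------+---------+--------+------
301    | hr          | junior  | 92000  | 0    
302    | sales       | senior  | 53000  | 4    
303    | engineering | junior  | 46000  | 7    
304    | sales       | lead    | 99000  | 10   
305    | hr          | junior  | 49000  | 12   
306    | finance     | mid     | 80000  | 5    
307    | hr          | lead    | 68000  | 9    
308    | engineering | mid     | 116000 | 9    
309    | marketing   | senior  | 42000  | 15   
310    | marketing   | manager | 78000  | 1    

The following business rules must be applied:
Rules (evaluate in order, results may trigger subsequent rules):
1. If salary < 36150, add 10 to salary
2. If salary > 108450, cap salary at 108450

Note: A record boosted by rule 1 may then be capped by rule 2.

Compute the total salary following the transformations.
715450

Step 1: Apply rule 1 to records with salary < 36150
  - 0 records get bonus of 10
  - Of these, 0 records then exceed 108450 and get capped
Step 2: Apply rule 2 to records with salary > 108450
  - 1 records (original) are capped
Step 3: Calculate final sum = 715450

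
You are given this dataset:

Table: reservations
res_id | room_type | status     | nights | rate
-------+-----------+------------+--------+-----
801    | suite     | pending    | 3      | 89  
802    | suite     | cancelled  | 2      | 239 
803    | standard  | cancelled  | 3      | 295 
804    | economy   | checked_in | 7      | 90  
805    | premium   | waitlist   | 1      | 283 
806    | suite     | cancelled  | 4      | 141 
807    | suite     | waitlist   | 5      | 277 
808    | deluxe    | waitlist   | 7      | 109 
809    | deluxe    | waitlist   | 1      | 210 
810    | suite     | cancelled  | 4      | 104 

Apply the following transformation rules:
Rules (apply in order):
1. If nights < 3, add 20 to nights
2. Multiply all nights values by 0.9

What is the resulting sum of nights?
87.3

Step 1: Apply Rule 1 - Add 20 to records with nights < 3
  - 3 records affected: 4 + (3 × 20) = 64
  - Unaffected records: 33
  - Sum after Rule 1: 97
Step 2: Apply Rule 2 - Multiply all by 0.9
  - 97 × 0.9 = 87.3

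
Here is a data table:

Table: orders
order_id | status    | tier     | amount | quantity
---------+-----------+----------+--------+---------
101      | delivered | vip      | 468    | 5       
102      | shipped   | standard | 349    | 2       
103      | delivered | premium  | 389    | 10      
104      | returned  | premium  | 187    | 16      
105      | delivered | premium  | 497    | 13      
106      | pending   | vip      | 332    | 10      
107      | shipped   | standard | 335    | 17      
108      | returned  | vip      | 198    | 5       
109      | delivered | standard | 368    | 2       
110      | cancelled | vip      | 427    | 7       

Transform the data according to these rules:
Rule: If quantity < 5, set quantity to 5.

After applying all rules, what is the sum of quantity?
93

Step 1: 2 records have quantity < 5
Step 2: These records originally summed to 4
Step 3: After setting to minimum: 2 × 5 = 10
Step 4: Unaffected records sum: 83
Step 5: Final sum = 10 + 83 = 93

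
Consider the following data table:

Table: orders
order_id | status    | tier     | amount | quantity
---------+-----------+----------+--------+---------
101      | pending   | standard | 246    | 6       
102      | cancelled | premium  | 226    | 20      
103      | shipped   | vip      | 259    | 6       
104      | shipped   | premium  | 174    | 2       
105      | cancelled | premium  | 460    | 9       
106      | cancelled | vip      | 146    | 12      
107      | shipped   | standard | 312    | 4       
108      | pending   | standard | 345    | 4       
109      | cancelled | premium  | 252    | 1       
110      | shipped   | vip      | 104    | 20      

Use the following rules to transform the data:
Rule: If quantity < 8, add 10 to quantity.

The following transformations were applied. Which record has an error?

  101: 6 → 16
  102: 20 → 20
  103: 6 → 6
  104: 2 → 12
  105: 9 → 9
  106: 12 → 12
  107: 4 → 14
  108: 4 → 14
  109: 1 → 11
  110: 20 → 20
Record 103 has an error. The correct transformed value should be 16, not 6.

Step 1: Check each record against the rule
Step 2: Record 103 has quantity = 6
Step 3: Since 6 < 8, the bonus should have been applied
Step 4: Correct value = 16, but claimed value = 6
Conclusion: Record 103 has the error.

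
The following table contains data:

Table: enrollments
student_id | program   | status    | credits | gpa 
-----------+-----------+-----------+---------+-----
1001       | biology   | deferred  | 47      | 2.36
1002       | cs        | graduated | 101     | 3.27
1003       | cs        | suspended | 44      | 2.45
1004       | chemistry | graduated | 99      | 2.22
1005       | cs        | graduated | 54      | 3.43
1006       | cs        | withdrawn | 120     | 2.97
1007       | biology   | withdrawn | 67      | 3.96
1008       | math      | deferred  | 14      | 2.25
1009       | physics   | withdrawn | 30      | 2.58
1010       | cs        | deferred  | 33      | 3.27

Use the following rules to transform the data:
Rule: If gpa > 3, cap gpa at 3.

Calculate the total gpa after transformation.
26.83

Step 1: 4 records have gpa > 3
Step 2: These records originally summed to 13.93
Step 3: After capping: 4 × 3 = 12
Step 4: Unaffected records sum: 14.83
Step 5: Final sum = 12 + 14.83 = 26.83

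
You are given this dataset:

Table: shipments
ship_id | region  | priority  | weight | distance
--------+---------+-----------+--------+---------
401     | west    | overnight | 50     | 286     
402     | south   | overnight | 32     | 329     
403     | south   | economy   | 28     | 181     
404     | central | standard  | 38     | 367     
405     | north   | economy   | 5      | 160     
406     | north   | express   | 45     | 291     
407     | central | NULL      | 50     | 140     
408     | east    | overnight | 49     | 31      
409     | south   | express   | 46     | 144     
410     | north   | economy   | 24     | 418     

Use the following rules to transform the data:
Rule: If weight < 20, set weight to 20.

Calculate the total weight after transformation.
382

Step 1: 1 records have weight < 20
Step 2: These records originally summed to 5
Step 3: After setting to minimum: 1 × 20 = 20
Step 4: Unaffected records sum: 362
Step 5: Final sum = 20 + 362 = 382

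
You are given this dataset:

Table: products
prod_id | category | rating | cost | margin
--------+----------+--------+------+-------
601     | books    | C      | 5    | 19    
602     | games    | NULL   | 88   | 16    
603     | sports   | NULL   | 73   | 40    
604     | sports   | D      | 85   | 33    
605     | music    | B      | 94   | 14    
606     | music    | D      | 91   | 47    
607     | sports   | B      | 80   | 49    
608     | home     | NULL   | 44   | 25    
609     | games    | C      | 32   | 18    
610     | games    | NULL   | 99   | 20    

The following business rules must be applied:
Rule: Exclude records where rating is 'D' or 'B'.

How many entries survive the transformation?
6

Step 1: Count records to exclude
  - 2 (D) + 2 (B) = 4 records
Step 2: Total records: 10
Step 3: Remaining = 10 - 4 = 6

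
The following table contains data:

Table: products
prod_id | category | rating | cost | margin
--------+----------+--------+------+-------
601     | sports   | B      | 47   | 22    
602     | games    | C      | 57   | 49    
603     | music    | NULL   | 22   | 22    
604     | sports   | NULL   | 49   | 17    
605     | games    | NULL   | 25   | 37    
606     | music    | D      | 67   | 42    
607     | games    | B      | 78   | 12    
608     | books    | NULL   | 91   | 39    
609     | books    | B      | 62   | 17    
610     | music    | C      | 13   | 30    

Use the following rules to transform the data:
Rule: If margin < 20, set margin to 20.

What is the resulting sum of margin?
301

Step 1: 3 records have margin < 20
Step 2: These records originally summed to 46
Step 3: After setting to minimum: 3 × 20 = 60
Step 4: Unaffected records sum: 241
Step 5: Final sum = 60 + 241 = 301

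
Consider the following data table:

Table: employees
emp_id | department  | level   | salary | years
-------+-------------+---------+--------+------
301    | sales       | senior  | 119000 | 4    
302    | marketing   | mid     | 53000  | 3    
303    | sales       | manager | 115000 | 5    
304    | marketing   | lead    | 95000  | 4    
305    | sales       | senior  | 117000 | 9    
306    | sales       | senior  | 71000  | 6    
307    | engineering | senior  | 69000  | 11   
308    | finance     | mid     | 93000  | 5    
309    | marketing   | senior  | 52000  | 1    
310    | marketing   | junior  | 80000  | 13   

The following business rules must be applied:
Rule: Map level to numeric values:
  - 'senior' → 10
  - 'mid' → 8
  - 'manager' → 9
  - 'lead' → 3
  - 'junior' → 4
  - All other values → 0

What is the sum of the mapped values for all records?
82

Step 1: Apply mapping to each record
Step 2: Count by status:
  'senior': 5 records × 10 = 50
  'mid': 2 records × 8 = 16
  'manager': 1 records × 9 = 9
  'lead': 1 records × 3 = 3
  'junior': 1 records × 4 = 4
Step 3: Sum all mapped values = 82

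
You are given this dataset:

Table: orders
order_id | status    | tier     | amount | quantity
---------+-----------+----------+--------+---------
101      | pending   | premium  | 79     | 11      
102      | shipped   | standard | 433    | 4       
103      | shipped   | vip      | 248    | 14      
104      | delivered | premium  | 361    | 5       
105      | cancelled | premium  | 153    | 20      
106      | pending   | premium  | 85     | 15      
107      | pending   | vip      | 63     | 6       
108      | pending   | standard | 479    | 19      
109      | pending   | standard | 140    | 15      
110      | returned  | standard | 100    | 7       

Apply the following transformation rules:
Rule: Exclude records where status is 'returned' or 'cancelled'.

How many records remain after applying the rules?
8

Step 1: Count records to exclude
  - 1 (returned) + 1 (cancelled) = 2 records
Step 2: Total records: 10
Step 3: Remaining = 10 - 2 = 8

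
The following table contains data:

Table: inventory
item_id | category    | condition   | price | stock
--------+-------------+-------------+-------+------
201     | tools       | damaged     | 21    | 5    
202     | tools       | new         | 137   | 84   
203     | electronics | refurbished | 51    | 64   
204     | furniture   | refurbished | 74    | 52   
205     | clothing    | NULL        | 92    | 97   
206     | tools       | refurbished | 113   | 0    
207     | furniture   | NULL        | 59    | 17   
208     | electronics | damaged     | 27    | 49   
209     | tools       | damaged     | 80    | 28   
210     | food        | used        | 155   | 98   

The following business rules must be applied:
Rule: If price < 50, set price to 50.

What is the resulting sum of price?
861

Step 1: 2 records have price < 50
Step 2: These records originally summed to 48
Step 3: After setting to minimum: 2 × 50 = 100
Step 4: Unaffected records sum: 761
Step 5: Final sum = 100 + 761 = 861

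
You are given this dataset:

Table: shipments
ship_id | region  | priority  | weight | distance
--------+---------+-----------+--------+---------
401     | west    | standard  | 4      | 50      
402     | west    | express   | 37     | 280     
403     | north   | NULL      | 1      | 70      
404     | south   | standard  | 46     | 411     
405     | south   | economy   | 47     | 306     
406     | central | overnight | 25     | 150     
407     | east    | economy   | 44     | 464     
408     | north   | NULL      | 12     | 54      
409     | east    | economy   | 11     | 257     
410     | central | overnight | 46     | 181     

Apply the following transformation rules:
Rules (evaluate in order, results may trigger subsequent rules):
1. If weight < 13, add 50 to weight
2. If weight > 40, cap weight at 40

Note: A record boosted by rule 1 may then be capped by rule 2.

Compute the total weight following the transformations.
382

Step 1: Apply rule 1 to records with weight < 13
  - 4 records get bonus of 50
  - Of these, 4 records then exceed 40 and get capped
Step 2: Apply rule 2 to records with weight > 40
  - 4 records (original) are capped
Step 3: Calculate final sum = 382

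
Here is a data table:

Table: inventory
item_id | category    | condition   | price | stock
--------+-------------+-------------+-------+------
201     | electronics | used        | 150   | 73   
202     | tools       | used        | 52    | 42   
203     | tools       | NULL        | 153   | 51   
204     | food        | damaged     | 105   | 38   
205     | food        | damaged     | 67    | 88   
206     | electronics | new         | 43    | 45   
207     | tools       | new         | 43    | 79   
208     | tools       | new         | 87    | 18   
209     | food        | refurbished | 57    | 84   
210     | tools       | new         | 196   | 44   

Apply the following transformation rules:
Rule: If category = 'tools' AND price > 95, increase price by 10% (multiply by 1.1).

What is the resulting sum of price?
987.9

Step 1: Find records where category = 'tools' AND price > 95
Step 2: 2 records match, summing to 349
Step 3: After multiplier: 349 × 1.1 = 383.9
Step 4: Unaffected records sum: 604
Step 5: Final sum = 383.9 + 604 = 987.9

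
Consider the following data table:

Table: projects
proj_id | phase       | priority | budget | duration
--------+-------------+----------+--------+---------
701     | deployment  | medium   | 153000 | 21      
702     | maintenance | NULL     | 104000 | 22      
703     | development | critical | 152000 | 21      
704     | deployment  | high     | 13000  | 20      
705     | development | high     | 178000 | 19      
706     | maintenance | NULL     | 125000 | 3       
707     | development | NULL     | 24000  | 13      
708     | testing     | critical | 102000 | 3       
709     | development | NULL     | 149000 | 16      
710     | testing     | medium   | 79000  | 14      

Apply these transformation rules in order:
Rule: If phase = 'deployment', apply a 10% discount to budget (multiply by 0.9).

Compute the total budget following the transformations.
1062400.0

Step 1: Records with phase = 'deployment' have total budget = 166000
Step 2: Apply multiplier: 166000 × 0.9 = 149400.0
Step 3: Other records total: 913000
Step 4: Final sum = 149400.0 + 913000 = 1062400.0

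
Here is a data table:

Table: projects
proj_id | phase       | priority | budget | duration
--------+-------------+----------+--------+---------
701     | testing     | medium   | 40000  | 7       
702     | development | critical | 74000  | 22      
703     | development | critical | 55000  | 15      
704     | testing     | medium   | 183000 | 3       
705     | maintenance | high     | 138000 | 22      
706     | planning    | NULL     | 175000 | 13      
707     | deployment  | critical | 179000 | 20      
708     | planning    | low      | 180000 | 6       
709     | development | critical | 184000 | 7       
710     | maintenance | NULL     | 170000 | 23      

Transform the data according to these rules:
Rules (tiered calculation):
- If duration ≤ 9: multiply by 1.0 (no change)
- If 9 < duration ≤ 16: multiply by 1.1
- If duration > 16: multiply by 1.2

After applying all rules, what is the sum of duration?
158.2

Step 1: Tier 1 (duration ≤ 9): 4 records, sum = 23 × 1.0 = 23.0
Step 2: Tier 2 (9 < duration ≤ 16): 2 records, sum = 28 × 1.1 = 30.8
Step 3: Tier 3 (duration > 16): 4 records, sum = 87 × 1.2 = 104.4
Step 4: Final sum = 23.0 + 30.8 + 104.4 = 158.2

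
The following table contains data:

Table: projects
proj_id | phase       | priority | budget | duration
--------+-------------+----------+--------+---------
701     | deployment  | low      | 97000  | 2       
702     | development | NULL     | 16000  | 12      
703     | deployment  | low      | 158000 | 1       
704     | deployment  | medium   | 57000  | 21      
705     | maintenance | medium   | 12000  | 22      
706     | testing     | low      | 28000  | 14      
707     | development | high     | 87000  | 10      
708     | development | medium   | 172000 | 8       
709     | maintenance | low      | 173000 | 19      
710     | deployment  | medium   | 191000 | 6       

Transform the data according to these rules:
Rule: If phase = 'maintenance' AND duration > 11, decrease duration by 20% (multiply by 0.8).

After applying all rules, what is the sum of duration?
106.8

Step 1: Find records where phase = 'maintenance' AND duration > 11
Step 2: 2 records match, summing to 41
Step 3: After multiplier: 41 × 0.8 = 32.8
Step 4: Unaffected records sum: 74
Step 5: Final sum = 32.8 + 74 = 106.8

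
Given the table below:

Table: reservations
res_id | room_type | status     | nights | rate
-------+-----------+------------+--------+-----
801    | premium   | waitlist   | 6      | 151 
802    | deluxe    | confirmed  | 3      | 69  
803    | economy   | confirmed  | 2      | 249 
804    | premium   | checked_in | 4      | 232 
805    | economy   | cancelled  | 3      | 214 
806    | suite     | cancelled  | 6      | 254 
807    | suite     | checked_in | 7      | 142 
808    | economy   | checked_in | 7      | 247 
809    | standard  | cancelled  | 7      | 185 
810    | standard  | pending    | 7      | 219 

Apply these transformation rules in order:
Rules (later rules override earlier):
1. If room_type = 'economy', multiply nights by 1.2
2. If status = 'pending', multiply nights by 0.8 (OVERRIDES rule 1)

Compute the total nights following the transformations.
53.0

Step 1: Rule 2 takes priority for records with status = 'pending'
  - 1 records: 7 × 0.8 = 5.6
Step 2: Rule 1 applies to remaining records with room_type = 'economy'
  - 3 records: 12 × 1.2 = 14.4
Step 3: Other records unchanged: 33
Step 4: Final sum = 5.6 + 14.4 + 33 = 53.0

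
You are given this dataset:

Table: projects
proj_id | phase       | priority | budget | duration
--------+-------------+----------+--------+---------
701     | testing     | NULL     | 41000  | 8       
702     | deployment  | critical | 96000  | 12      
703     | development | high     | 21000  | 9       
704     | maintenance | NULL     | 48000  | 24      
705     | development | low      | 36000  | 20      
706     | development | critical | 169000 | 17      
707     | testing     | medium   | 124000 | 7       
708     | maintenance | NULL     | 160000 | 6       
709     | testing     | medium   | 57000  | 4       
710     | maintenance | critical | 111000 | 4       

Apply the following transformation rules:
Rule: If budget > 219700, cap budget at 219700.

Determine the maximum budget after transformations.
169000

Step 1: Original maximum budget = 169000
Step 2: Check cap of 219700 against maximum
Step 3: No records exceed the cap (max 169000 <= cap 219700), so no capping applies
Step 4: Maximum after transformation = 169000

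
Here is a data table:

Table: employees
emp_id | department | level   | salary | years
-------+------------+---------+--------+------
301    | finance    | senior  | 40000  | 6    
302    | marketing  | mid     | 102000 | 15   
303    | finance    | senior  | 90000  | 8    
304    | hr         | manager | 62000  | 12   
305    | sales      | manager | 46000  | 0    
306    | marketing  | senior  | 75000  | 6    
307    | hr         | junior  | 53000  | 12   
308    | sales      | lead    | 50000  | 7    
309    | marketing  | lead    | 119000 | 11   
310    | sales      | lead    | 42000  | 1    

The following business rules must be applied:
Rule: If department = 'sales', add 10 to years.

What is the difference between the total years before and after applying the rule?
30

Step 1: Original sum of years = 78
Step 2: 3 records have department = 'sales'
Step 3: Each affected record changes by 10
Step 4: Total change = 3 × 10 = 30
Step 5: New sum = 78 + 30 = 108
Step 6: Difference = |108 - 78| = 30
        (Sum increased by 30)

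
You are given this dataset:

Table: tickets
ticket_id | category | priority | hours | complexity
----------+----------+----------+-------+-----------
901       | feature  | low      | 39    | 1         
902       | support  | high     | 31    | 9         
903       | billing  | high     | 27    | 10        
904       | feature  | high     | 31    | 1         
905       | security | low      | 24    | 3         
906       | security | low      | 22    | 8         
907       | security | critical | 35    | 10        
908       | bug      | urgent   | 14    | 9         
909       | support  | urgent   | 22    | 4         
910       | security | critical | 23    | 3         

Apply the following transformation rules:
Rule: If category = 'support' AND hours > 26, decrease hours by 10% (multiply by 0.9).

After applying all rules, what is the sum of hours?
264.9

Step 1: Find records where category = 'support' AND hours > 26
Step 2: 1 records match, summing to 31
Step 3: After multiplier: 31 × 0.9 = 27.9
Step 4: Unaffected records sum: 237
Step 5: Final sum = 27.9 + 237 = 264.9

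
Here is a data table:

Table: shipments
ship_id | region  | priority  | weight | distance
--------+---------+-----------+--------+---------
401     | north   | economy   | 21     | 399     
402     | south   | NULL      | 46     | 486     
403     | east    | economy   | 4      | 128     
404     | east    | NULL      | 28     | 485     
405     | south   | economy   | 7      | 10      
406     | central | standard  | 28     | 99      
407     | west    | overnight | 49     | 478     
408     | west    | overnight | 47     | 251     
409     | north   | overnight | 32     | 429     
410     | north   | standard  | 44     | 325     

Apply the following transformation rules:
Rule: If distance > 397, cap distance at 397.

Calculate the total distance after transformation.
2798

Step 1: 5 records have distance > 397
Step 2: These records originally summed to 2277
Step 3: After capping: 5 × 397 = 1985
Step 4: Unaffected records sum: 813
Step 5: Final sum = 1985 + 813 = 2798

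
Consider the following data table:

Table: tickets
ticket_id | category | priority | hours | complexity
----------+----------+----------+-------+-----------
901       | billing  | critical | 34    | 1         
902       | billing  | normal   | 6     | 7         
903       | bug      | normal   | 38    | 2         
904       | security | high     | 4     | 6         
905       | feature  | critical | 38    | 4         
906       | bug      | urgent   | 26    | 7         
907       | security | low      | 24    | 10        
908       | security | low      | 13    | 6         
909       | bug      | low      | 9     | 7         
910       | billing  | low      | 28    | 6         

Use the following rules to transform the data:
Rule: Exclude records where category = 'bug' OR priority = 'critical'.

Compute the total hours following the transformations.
75

Step 1: Find records where category = 'bug' OR priority = 'critical'
Step 2: 5 records match, summing to 145
Step 3: Original sum: 220
Step 4: Remaining sum = 220 - 145 = 75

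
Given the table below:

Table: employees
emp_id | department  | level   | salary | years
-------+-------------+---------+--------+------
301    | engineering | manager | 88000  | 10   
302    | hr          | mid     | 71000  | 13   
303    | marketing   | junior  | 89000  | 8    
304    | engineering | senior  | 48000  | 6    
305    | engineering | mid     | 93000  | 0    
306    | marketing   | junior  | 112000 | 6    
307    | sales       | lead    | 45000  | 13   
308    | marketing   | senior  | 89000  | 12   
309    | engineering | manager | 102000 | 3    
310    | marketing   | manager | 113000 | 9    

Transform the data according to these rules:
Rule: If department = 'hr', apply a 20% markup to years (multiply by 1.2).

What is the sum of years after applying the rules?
82.6

Step 1: Records with department = 'hr' have total years = 13
Step 2: Apply multiplier: 13 × 1.2 = 15.6
Step 3: Other records total: 67
Step 4: Final sum = 15.6 + 67 = 82.6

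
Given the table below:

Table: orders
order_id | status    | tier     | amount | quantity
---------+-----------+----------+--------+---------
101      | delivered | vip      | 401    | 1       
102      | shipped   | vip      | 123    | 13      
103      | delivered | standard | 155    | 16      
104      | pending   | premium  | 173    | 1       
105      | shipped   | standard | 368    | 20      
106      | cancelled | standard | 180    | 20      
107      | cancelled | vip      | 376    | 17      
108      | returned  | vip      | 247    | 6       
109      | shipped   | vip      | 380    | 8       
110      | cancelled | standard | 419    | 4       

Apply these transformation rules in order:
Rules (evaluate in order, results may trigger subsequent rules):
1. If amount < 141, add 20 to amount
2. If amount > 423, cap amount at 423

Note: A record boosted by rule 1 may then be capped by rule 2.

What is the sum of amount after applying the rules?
2842

Step 1: Apply rule 1 to records with amount < 141
  - 1 records get bonus of 20
  - Of these, 0 records then exceed 423 and get capped
Step 2: Apply rule 2 to records with amount > 423
  - 0 records (original) are capped
Step 3: Calculate final sum = 2842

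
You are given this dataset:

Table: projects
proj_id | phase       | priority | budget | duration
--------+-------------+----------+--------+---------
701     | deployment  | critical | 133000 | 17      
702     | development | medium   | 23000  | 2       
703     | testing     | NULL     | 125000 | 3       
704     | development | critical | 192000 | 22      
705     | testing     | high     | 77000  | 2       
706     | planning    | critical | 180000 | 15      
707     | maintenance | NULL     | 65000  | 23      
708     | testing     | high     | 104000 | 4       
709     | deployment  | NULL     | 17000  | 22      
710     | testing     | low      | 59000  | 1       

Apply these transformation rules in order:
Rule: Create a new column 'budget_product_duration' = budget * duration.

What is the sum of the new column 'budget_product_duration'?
12104000

Step 1: For each record, compute budget * duration
Example calculations:
  133000 * 17 = 2261000
  23000 * 2 = 46000
  125000 * 3 = 375000
  ...
Step 2: Sum all derived values
Step 3: Total = 12104000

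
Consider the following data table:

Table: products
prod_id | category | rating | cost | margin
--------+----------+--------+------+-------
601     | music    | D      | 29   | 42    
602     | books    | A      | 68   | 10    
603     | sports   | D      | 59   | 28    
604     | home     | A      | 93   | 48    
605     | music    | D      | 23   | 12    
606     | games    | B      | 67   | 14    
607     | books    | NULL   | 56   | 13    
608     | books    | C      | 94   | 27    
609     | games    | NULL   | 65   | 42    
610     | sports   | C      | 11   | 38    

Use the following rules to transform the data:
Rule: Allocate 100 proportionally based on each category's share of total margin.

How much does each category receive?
books: 18.25, games: 20.44, home: 17.52, music: 19.71, sports: 24.09

Step 1: Calculate total margin = 274
Step 2: Calculate each category's proportion:
  books: 50/274 = 18.25% → 18.25
  games: 56/274 = 20.44% → 20.44
  home: 48/274 = 17.52% → 17.52
  music: 54/274 = 19.71% → 19.71
  sports: 66/274 = 24.09% → 24.09
Step 3: Verify: sum of allocations ≈ 100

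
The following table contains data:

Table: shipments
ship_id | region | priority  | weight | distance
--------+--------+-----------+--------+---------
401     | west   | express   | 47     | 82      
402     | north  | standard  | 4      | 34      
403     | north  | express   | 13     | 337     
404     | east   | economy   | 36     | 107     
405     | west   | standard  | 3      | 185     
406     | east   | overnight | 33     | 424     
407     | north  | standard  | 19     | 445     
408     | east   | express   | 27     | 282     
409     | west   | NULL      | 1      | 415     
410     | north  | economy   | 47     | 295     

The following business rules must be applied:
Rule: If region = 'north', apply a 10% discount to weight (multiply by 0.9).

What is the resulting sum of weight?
221.7

Step 1: Records with region = 'north' have total weight = 83
Step 2: Apply multiplier: 83 × 0.9 = 74.7
Step 3: Other records total: 147
Step 4: Final sum = 74.7 + 147 = 221.7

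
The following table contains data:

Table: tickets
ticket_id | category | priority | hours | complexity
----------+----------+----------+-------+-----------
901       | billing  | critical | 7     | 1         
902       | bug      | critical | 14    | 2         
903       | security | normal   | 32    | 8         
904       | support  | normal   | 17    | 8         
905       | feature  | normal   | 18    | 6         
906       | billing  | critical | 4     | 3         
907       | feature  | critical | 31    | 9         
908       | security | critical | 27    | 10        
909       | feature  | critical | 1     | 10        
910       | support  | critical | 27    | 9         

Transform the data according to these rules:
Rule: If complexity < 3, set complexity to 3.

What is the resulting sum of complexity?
69

Step 1: 2 records have complexity < 3
Step 2: These records originally summed to 3
Step 3: After setting to minimum: 2 × 3 = 6
Step 4: Unaffected records sum: 63
Step 5: Final sum = 6 + 63 = 69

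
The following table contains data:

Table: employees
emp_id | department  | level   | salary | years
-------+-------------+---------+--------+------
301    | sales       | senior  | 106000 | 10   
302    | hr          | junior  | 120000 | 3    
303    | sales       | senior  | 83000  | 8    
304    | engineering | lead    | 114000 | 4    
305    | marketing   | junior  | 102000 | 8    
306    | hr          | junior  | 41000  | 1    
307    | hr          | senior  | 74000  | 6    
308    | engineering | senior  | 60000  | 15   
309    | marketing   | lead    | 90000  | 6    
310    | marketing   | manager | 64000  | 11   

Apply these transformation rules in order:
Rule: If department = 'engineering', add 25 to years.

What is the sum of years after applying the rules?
122

Step 1: Count records where department = 'engineering': 2
Step 2: Total bonus added: 2 × 25 = 50
Step 3: Original sum of years: 72
Step 4: Final sum = 72 + 50 = 122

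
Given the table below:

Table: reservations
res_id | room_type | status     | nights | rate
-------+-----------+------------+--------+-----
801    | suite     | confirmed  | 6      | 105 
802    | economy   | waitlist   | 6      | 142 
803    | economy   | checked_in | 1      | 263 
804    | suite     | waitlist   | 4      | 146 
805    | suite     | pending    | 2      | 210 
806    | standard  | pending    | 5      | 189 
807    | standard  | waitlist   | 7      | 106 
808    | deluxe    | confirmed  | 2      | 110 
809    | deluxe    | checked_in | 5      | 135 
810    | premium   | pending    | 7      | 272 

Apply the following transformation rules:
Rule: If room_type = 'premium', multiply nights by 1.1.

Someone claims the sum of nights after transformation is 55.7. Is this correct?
No, the correct result is 45.7.

Step 1: Calculate the correct sum after transformation
Step 2: Apply multiplier 1.1 to records where room_type = 'premium'
Step 3: Correct result = 45.7
Step 4: Claimed result = 55.7
Step 5: 45.7 ≠ 55.7
Conclusion: The claimed result is incorrect. The correct answer is 45.7.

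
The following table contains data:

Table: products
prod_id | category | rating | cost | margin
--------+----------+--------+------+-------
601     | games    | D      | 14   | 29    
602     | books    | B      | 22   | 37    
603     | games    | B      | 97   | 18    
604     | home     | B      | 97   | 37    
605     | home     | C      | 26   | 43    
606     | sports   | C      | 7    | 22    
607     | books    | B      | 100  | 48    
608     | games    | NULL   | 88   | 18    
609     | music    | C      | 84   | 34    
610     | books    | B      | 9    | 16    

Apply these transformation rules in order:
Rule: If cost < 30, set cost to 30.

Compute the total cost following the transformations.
616

Step 1: 5 records have cost < 30
Step 2: These records originally summed to 78
Step 3: After setting to minimum: 5 × 30 = 150
Step 4: Unaffected records sum: 466
Step 5: Final sum = 150 + 466 = 616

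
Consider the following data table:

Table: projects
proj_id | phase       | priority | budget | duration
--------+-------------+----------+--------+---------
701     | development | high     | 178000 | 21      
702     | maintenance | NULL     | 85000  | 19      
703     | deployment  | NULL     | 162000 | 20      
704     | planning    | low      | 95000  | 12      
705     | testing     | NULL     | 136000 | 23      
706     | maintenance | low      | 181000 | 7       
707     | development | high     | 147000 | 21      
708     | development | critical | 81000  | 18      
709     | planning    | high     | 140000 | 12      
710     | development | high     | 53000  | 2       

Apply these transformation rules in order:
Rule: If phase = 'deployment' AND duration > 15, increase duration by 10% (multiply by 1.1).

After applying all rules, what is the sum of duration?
157.0

Step 1: Find records where phase = 'deployment' AND duration > 15
Step 2: 1 records match, summing to 20
Step 3: After multiplier: 20 × 1.1 = 22.0
Step 4: Unaffected records sum: 135
Step 5: Final sum = 22.0 + 135 = 157.0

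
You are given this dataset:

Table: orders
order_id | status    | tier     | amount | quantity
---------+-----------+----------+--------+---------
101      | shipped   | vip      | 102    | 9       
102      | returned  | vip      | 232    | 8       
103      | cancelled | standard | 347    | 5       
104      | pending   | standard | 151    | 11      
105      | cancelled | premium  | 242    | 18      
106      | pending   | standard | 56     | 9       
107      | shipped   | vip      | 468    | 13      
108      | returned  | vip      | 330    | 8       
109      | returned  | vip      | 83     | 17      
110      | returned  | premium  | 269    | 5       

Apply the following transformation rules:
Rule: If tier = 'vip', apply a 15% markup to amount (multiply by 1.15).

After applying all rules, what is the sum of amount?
2462.25

Step 1: Records with tier = 'vip' have total amount = 1215
Step 2: Apply multiplier: 1215 × 1.15 = 1397.25
Step 3: Other records total: 1065
Step 4: Final sum = 1397.25 + 1065 = 2462.25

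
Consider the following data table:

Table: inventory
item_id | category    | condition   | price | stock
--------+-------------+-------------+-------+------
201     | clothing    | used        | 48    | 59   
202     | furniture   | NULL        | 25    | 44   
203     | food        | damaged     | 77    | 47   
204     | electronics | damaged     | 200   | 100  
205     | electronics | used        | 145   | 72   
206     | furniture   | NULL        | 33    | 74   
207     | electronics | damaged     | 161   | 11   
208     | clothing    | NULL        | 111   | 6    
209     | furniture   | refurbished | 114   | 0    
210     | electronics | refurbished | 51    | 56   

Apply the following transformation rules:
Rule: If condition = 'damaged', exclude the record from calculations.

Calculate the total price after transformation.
527

Step 1: Identify records where condition = 'damaged'
Step 2: The excluded records sum to 438
Step 3: Original total price = 965
Step 4: Remaining total = 965 - 438 = 527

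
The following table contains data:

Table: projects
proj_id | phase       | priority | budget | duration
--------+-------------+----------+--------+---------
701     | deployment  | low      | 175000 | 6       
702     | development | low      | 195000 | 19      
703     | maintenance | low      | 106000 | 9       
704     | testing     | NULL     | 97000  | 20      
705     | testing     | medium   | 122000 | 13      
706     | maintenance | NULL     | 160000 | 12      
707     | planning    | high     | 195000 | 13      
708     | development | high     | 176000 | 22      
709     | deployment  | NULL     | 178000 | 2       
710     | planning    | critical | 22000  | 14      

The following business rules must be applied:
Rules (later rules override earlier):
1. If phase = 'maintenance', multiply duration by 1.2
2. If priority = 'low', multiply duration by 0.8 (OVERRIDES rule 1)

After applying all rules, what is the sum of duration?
125.6

Step 1: Rule 2 takes priority for records with priority = 'low'
  - 3 records: 34 × 0.8 = 27.2
Step 2: Rule 1 applies to remaining records with phase = 'maintenance'
  - 1 records: 12 × 1.2 = 14.4
Step 3: Other records unchanged: 84
Step 4: Final sum = 27.2 + 14.4 + 84 = 125.6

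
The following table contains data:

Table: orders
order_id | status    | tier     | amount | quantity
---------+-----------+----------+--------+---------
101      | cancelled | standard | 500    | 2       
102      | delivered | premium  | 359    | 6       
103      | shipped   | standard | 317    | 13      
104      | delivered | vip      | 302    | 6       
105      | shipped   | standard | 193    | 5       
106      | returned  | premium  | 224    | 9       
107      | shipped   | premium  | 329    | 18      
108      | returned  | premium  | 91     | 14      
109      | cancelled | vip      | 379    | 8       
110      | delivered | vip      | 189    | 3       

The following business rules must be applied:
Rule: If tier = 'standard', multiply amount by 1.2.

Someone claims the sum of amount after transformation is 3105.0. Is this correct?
No, the correct result is 3085.0.

Step 1: Calculate the correct sum after transformation
Step 2: Apply multiplier 1.2 to records where tier = 'standard'
Step 3: Correct result = 3085.0
Step 4: Claimed result = 3105.0
Step 5: 3085.0 ≠ 3105.0
Conclusion: The claimed result is incorrect. The correct answer is 3085.0.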